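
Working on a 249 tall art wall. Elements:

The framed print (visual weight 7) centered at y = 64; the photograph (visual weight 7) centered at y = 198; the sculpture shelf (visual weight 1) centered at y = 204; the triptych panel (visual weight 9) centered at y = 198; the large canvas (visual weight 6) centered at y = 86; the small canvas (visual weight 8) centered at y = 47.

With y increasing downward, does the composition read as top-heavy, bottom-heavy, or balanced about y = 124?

balanced

Σw = 7 + 7 + 1 + 9 + 6 + 8 = 38.
Σw·y = 7·64 + 7·198 + 1·204 + 9·198 + 6·86 + 8·47 = 4712, so ȳ = 4712/38 ≈ 124.00.
That equals the midline 124 — balanced.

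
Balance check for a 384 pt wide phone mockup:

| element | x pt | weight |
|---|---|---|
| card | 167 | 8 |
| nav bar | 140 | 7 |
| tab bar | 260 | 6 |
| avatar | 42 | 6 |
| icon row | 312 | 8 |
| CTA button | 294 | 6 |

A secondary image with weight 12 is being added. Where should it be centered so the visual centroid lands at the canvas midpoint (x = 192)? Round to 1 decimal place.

New total weight: (8 + 7 + 6 + 6 + 8 + 6) + 12 = 53.
Along x: (8388 + 12·x) / 53 = 192 (existing moment 8·167 + 7·140 + 6·260 + 6·42 + 8·312 + 6·294 = 8388) ⇒ x = (10176 − 8388) / 12 ≈ 149.00.

x ≈ 149.0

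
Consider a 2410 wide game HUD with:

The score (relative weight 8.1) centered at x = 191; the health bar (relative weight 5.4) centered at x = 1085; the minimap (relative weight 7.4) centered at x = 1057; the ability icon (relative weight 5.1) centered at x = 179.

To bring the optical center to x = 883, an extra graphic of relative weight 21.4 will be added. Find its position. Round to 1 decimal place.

x ≈ 1201.6

After adding the extra graphic, total weight = 8.1 + 5.4 + 7.4 + 5.1 + 21.4 = 47.4.
Along x: (16140.8 + 21.4·x) / 47.4 = 883 (existing moment 8.1·191 + 5.4·1085 + 7.4·1057 + 5.1·179 = 16140.8) ⇒ x = (41854.2 − 16140.8) / 21.4 ≈ 1201.56.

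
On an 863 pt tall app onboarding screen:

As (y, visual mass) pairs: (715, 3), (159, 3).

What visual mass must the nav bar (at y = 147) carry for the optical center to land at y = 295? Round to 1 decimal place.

w ≈ 5.8

Fixed elements: Σw = 3 + 3 = 6, Σw·y = 3·715 + 3·159 = 2622.
Set Σw·y/Σw = 295: (2622 + 147w) = 295·(6 + w).
So w = (295·6 − 2622)/(147 − 295) = -852/-148 ≈ 5.76.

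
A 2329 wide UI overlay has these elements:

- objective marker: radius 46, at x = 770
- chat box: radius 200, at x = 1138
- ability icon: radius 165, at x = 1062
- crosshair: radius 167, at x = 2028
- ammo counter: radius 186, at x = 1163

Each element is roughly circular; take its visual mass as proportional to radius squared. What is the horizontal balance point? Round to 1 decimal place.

x ≈ 1311.2

Weights ∝ r²: objective marker 46² = 2116, chat box 200² = 40000, ability icon 165² = 27225, crosshair 167² = 27889, ammo counter 186² = 34596; Σw = 131826.
Σw·x = 2116·770 + 40000·1138 + 27225·1062 + 27889·2028 + 34596·1163 = 172856310, so x̄ = 172856310/131826 ≈ 1311.25.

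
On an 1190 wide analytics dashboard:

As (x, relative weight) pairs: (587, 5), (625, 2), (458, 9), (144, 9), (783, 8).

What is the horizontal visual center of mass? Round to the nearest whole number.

Total weight = 5 + 2 + 9 + 9 + 8 = 33.
x: (5·587 + 2·625 + 9·458 + 9·144 + 8·783) / 33 = 15867 / 33 ≈ 480.82

x ≈ 481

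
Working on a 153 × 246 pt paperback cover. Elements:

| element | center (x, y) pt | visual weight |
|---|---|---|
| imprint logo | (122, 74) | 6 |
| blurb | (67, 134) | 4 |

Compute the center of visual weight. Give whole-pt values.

(100, 98)

Total weight = 6 + 4 = 10.
Σw·x = 6·122 + 4·67 = 1000, so x̄ = 1000/10 ≈ 100.00.
Σw·y = 6·74 + 4·134 = 980, so ȳ = 980/10 ≈ 98.00.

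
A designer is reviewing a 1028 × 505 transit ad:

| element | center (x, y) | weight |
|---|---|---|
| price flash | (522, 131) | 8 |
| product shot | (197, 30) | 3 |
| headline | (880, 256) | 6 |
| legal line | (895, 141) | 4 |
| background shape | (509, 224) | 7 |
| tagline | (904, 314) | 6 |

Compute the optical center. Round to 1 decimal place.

(665.1, 196.8)

Total weight = 8 + 3 + 6 + 4 + 7 + 6 = 34.
x: (8·522 + 3·197 + 6·880 + 4·895 + 7·509 + 6·904) / 34 = 22614 / 34 ≈ 665.12
y: (8·131 + 3·30 + 6·256 + 4·141 + 7·224 + 6·314) / 34 = 6690 / 34 ≈ 196.76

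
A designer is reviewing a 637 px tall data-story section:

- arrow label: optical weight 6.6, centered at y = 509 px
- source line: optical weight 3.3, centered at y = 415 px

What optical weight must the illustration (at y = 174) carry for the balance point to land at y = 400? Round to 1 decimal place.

Known weights sum to 6.6 + 3.3 = 9.9; their moment is 6.6·509 + 3.3·415 = 4728.9.
For the centroid to hit 400: (4728.9 + w·174) / (9.9 + w) = 400.
Solving: w = (400·9.9 − 4728.9) / (174 − 400) = -768.9 / -226 ≈ 3.40.

w ≈ 3.4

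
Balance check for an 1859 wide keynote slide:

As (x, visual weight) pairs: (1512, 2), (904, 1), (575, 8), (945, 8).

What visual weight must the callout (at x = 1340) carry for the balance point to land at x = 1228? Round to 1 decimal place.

w ≈ 64.7

Fixed elements: Σw = 2 + 1 + 8 + 8 = 19, Σw·x = 2·1512 + 1·904 + 8·575 + 8·945 = 16088.
Balance at x = 1228 requires (16088 + w·1340) / (19 + w) = 1228.
So w = (1228·19 − 16088)/(1340 − 1228) = 7244/112 ≈ 64.68.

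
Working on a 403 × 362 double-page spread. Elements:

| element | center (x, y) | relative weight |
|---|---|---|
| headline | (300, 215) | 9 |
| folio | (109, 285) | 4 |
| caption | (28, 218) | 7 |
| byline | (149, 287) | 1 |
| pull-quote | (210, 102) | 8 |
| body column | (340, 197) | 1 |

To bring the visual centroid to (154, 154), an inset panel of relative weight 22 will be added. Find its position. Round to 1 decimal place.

New total weight: (9 + 4 + 7 + 1 + 8 + 1) + 22 = 52.
x: target moment 52×154 = 8008; current 9·300 + 4·109 + 7·28 + 1·149 + 8·210 + 1·340 = 5501; the inset panel supplies 2507, so x = 2507/22 ≈ 113.95.
y: target moment 52×154 = 8008; current 9·215 + 4·285 + 7·218 + 1·287 + 8·102 + 1·197 = 5901; the inset panel supplies 2107, so y = 2107/22 ≈ 95.77.

(114.0, 95.8)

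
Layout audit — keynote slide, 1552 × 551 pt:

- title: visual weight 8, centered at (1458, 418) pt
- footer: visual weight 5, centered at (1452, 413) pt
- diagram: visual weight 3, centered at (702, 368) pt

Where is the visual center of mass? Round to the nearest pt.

(1314, 407)

Weights sum to 8 + 5 + 3 = 16.
x-moment: 8·1458 + 5·1452 + 3·702 = 21030; centroid 21030/16 ≈ 1314.38.
y-moment: 8·418 + 5·413 + 3·368 = 6513; centroid 6513/16 ≈ 407.06.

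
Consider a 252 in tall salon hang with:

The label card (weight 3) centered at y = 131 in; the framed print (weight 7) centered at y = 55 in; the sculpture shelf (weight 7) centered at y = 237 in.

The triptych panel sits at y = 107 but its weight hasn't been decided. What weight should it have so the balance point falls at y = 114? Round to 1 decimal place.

Known weights sum to 3 + 7 + 7 = 17; their moment is 3·131 + 7·55 + 7·237 = 2437.
Set Σw·y/Σw = 114: (2437 + 107w) = 114·(17 + w).
Solving: w = (114·17 − 2437) / (107 − 114) = -499 / -7 ≈ 71.29.

w ≈ 71.3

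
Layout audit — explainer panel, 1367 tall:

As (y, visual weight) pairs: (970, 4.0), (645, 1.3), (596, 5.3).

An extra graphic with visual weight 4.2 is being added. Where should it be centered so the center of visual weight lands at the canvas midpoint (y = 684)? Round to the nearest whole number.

y ≈ 535

After adding the extra graphic, total weight = 4.0 + 1.3 + 5.3 + 4.2 = 14.8.
y: target moment 14.8×684 = 10123.2; current 4.0·970 + 1.3·645 + 5.3·596 = 7877.3; the extra graphic supplies 2245.9, so y = 2245.9/4.2 ≈ 534.74.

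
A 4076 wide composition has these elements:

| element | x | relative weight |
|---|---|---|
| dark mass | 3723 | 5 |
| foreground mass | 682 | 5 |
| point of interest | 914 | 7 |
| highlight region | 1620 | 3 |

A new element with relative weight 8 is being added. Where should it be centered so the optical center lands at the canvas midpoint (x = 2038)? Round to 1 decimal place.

x ≈ 2972.6

After adding the new element, total weight = 5 + 5 + 7 + 3 + 8 = 28.
Along x: (33283 + 8·x) / 28 = 2038 (existing moment 5·3723 + 5·682 + 7·914 + 3·1620 = 33283) ⇒ x = (57064 − 33283) / 8 ≈ 2972.62.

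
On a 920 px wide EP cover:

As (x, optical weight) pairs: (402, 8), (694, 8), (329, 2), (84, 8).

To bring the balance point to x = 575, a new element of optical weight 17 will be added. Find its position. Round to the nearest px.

x ≈ 860

New total weight: (8 + 8 + 2 + 8) + 17 = 43.
Along x: (10098 + 17·x) / 43 = 575 (existing moment 8·402 + 8·694 + 2·329 + 8·84 = 10098) ⇒ x = (24725 − 10098) / 17 ≈ 860.41.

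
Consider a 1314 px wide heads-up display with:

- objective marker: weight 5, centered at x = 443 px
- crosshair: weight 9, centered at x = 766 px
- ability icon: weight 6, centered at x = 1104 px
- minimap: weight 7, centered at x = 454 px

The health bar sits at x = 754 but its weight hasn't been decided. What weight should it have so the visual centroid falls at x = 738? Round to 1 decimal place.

Existing Σw = 27 (5 + 9 + 6 + 7); existing moment 5·443 + 9·766 + 6·1104 + 7·454 = 18911.
Set Σw·x/Σw = 738: (18911 + 754w) = 738·(27 + w).
So w = (738·27 − 18911)/(754 − 738) = 1015/16 ≈ 63.44.

w ≈ 63.4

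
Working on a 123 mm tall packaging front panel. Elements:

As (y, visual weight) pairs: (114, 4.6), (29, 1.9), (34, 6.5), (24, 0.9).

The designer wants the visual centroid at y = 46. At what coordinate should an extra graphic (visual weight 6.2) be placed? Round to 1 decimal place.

y ≈ 16.5

With the extra graphic, Σw becomes 4.6 + 1.9 + 6.5 + 0.9 + 6.2 = 20.1.
y: need Σw·y = 20.1·46 = 924.6. Existing = 4.6·114 + 1.9·29 + 6.5·34 + 0.9·24 = 822.1. Remainder 102.5 / 6.2 ≈ 16.53.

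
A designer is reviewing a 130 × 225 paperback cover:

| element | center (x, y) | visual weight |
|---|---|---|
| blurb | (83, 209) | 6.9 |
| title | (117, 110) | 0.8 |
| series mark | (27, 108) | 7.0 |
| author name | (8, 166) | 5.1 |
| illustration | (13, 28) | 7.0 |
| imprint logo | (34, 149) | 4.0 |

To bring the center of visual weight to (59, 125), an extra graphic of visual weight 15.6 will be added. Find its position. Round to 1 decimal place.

(103.5, 120.2)

New total weight: (6.9 + 0.8 + 7.0 + 5.1 + 7.0 + 4.0) + 15.6 = 46.4.
x: target moment 46.4×59 = 2737.6; current 6.9·83 + 0.8·117 + 7.0·27 + 5.1·8 + 7.0·13 + 4.0·34 = 1123.1; the extra graphic supplies 1614.5, so x = 1614.5/15.6 ≈ 103.49.
y: target moment 46.4×125 = 5800.0; current 6.9·209 + 0.8·110 + 7.0·108 + 5.1·166 + 7.0·28 + 4.0·149 = 3924.7; the extra graphic supplies 1875.3, so y = 1875.3/15.6 ≈ 120.21.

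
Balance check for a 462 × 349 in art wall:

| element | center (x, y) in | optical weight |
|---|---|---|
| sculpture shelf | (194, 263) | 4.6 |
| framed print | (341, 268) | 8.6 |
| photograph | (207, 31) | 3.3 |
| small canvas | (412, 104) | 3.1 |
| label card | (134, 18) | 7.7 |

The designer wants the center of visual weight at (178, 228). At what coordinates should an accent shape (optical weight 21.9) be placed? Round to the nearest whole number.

After adding the accent shape, total weight = 4.6 + 8.6 + 3.3 + 3.1 + 7.7 + 21.9 = 49.2.
Along x: (6817.1 + 21.9·x) / 49.2 = 178 (existing moment 4.6·194 + 8.6·341 + 3.3·207 + 3.1·412 + 7.7·134 = 6817.1) ⇒ x = (8757.6 − 6817.1) / 21.9 ≈ 88.61.
Along y: (4077.9 + 21.9·y) / 49.2 = 228 (existing moment 4.6·263 + 8.6·268 + 3.3·31 + 3.1·104 + 7.7·18 = 4077.9) ⇒ y = (11217.6 − 4077.9) / 21.9 ≈ 326.01.

(89, 326)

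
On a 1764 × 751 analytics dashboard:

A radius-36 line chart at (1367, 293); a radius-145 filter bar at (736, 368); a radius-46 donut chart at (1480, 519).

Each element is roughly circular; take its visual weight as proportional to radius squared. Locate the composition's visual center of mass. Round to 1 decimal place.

Weights ∝ r²: line chart 36² = 1296, filter bar 145² = 21025, donut chart 46² = 2116; Σw = 24437.
x-moment: 1296·1367 + 21025·736 + 2116·1480 = 20377712; centroid 20377712/24437 ≈ 833.89.
y-moment: 1296·293 + 21025·368 + 2116·519 = 9215132; centroid 9215132/24437 ≈ 377.10.

(833.9, 377.1)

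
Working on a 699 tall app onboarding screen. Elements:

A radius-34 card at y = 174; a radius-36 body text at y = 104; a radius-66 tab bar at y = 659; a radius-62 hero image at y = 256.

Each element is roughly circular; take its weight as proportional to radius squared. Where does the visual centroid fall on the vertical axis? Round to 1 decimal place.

r² weights: card 34² = 1156, body text 36² = 1296, tab bar 66² = 4356, hero image 62² = 3844. Total = 10652.
y: (1156·174 + 1296·104 + 4356·659 + 3844·256) / 10652 = 4190596 / 10652 ≈ 393.41

y ≈ 393.4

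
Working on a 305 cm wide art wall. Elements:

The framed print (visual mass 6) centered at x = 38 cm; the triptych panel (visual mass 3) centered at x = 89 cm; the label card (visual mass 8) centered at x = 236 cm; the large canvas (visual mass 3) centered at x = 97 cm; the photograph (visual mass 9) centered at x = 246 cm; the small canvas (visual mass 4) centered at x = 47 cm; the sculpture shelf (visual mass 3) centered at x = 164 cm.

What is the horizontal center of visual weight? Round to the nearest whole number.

Σw = 6 + 3 + 8 + 3 + 9 + 4 + 3 = 36.
Σw·x = 6·38 + 3·89 + 8·236 + 3·97 + 9·246 + 4·47 + 3·164 = 5568, so x̄ = 5568/36 ≈ 154.67.

x ≈ 155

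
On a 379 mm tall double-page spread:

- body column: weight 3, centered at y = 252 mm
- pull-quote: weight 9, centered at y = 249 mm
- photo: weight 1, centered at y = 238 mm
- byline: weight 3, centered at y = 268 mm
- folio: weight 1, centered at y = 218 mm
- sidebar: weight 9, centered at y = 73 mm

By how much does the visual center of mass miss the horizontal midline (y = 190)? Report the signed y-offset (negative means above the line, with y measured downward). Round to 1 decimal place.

Σw = 3 + 9 + 1 + 3 + 1 + 9 = 26.
y-moment: 3·252 + 9·249 + 1·238 + 3·268 + 1·218 + 9·73 = 4914; centroid 4914/26 ≈ 189.00.
Against y = 190, that's 189.00 − 190 = -1.00.

≈ -1.0 mm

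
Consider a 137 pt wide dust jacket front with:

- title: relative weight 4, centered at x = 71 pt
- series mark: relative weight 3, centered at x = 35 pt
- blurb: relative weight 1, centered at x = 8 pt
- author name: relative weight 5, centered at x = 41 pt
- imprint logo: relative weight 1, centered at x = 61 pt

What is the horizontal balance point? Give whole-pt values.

x ≈ 47

Σw = 4 + 3 + 1 + 5 + 1 = 14.
x-moment: 4·71 + 3·35 + 1·8 + 5·41 + 1·61 = 663; centroid 663/14 ≈ 47.36.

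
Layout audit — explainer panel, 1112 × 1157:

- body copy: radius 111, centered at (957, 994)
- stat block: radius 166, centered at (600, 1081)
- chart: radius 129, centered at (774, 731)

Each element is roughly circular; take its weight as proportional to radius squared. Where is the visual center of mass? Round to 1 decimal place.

(729.1, 959.0)

r² weights: body copy 111² = 12321, stat block 166² = 27556, chart 129² = 16641. Total = 56518.
x-moment: 12321·957 + 27556·600 + 16641·774 = 41204931; centroid 41204931/56518 ≈ 729.06.
y-moment: 12321·994 + 27556·1081 + 16641·731 = 54199681; centroid 54199681/56518 ≈ 958.98.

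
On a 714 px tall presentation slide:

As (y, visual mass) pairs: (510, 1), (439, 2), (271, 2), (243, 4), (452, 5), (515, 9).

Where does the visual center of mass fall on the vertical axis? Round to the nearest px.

y ≈ 426

Σw = 1 + 2 + 2 + 4 + 5 + 9 = 23.
y: moment 9797 / weight 23 ≈ 425.96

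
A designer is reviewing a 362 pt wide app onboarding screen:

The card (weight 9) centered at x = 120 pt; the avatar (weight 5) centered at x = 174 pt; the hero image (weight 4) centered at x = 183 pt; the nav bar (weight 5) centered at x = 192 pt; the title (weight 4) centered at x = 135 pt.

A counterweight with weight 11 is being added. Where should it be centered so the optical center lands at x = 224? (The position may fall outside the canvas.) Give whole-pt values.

x ≈ 394

With the counterweight, Σw becomes 9 + 5 + 4 + 5 + 4 + 11 = 38.
Along x: (4182 + 11·x) / 38 = 224 (existing moment 9·120 + 5·174 + 4·183 + 5·192 + 4·135 = 4182) ⇒ x = (8512 − 4182) / 11 ≈ 393.64.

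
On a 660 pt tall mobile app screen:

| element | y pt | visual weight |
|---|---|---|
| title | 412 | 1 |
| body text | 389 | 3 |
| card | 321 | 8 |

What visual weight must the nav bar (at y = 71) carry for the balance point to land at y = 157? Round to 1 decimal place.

Fixed elements: Σw = 1 + 3 + 8 = 12, Σw·y = 1·412 + 3·389 + 8·321 = 4147.
Balance at y = 157 requires (4147 + w·71) / (12 + w) = 157.
Solving: w = (157·12 − 4147) / (71 − 157) = -2263 / -86 ≈ 26.31.

w ≈ 26.3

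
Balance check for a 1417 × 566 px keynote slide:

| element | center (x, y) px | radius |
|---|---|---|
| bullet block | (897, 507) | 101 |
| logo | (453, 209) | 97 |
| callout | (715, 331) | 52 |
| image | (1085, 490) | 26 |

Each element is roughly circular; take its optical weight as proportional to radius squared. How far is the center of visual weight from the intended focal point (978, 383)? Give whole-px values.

r² weights: bullet block 101² = 10201, logo 97² = 9409, callout 52² = 2704, image 26² = 676. Total = 22990.
Σw·x = 10201·897 + 9409·453 + 2704·715 + 676·1085 = 16079394, so x̄ = 16079394/22990 ≈ 699.41.
Σw·y = 10201·507 + 9409·209 + 2704·331 + 676·490 = 8364652, so ȳ = 8364652/22990 ≈ 363.84.
From (978, 383): dx = -278.59, dy = -19.16, so the distance is √(dx²+dy²) ≈ 279.25.

≈ 279 px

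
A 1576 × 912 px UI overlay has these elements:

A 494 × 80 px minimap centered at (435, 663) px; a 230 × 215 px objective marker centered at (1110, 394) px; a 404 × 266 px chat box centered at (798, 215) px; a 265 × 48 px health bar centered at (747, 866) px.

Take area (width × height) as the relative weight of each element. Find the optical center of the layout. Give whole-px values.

Areas: minimap 494·80 = 39520, objective marker 230·215 = 49450, chat box 404·266 = 107464, health bar 265·48 = 12720. Total weight = 209154.
Σw·x = 39520·435 + 49450·1110 + 107464·798 + 12720·747 = 167338812, so x̄ = 167338812/209154 ≈ 800.07.
Σw·y = 39520·663 + 49450·394 + 107464·215 + 12720·866 = 79805340, so ȳ = 79805340/209154 ≈ 381.56.

(800, 382)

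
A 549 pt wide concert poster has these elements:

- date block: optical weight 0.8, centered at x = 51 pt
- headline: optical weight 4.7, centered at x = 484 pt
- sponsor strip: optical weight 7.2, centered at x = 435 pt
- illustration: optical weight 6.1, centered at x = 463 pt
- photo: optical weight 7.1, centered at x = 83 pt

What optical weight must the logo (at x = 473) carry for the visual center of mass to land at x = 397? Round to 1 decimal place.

Known weights sum to 0.8 + 4.7 + 7.2 + 6.1 + 7.1 = 25.9; their moment is 0.8·51 + 4.7·484 + 7.2·435 + 6.1·463 + 7.1·83 = 8861.2.
For the centroid to hit 397: (8861.2 + w·473) / (25.9 + w) = 397.
Solving: w = (397·25.9 − 8861.2) / (473 − 397) = 1421.1 / 76 ≈ 18.70.

w ≈ 18.7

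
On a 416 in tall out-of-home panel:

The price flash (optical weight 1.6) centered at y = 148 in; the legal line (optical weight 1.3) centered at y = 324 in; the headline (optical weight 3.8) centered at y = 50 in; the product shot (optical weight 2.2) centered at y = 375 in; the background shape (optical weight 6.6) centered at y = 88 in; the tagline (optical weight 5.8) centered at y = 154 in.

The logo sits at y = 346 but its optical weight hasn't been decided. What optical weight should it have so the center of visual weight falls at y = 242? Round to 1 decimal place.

Fixed elements: Σw = 1.6 + 1.3 + 3.8 + 2.2 + 6.6 + 5.8 = 21.3, Σw·y = 1.6·148 + 1.3·324 + 3.8·50 + 2.2·375 + 6.6·88 + 5.8·154 = 3147.0.
Balance at y = 242 requires (3147.0 + w·346) / (21.3 + w) = 242.
Rearranging, w·(346 − 242) = 242·21.3 − 3147.0 = 2007.6, so w ≈ 2007.6/104 = 19.30.

w ≈ 19.3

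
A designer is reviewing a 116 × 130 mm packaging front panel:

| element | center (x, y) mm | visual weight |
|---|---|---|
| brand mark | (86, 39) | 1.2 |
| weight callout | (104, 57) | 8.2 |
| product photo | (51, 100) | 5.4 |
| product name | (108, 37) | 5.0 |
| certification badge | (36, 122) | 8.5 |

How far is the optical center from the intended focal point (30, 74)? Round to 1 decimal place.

Σw = 1.2 + 8.2 + 5.4 + 5.0 + 8.5 = 28.3.
x-moment: 1.2·86 + 8.2·104 + 5.4·51 + 5.0·108 + 8.5·36 = 2077.4; centroid 2077.4/28.3 ≈ 73.41.
y-moment: 1.2·39 + 8.2·57 + 5.4·100 + 5.0·37 + 8.5·122 = 2276.2; centroid 2276.2/28.3 ≈ 80.43.
Relative to (30, 74): Δ = (43.41, 6.43); |Δ| = √(43.41² + 6.43²) ≈ 43.88.

≈ 43.9 mm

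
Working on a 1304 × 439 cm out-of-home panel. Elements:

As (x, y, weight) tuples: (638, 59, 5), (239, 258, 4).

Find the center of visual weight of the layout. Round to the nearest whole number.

(461, 147)

Weights sum to 5 + 4 = 9.
x-moment: 5·638 + 4·239 = 4146; centroid 4146/9 ≈ 460.67.
y-moment: 5·59 + 4·258 = 1327; centroid 1327/9 ≈ 147.44.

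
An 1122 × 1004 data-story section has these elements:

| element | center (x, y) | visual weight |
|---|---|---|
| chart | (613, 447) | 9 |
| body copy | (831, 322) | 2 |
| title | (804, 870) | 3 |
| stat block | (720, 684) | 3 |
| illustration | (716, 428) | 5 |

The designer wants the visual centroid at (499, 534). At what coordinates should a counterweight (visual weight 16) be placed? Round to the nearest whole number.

(227, 551)

With the counterweight, Σw becomes 9 + 2 + 3 + 3 + 5 + 16 = 38.
x: target moment 38×499 = 18962; current 9·613 + 2·831 + 3·804 + 3·720 + 5·716 = 15331; the counterweight supplies 3631, so x = 3631/16 ≈ 226.94.
y: target moment 38×534 = 20292; current 9·447 + 2·322 + 3·870 + 3·684 + 5·428 = 11469; the counterweight supplies 8823, so y = 8823/16 ≈ 551.44.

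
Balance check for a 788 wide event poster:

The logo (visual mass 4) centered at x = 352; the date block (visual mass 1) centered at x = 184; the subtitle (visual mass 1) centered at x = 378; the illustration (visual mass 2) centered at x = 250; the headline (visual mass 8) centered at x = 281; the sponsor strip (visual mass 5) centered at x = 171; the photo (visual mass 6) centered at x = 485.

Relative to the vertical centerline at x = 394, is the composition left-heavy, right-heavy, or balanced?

Weights sum to 4 + 1 + 1 + 2 + 8 + 5 + 6 = 27.
x: moment 8483 / weight 27 ≈ 314.19
Since 314.2 is left of 394, the composition reads left-heavy.

left-heavy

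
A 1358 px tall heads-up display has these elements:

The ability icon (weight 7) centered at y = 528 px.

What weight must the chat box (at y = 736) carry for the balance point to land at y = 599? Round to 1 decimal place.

w ≈ 3.6

The single fixed element contributes weight 7, moment 7·528 = 3696.
For the centroid to hit 599: (3696 + w·736) / (7 + w) = 599.
So w = (599·7 − 3696)/(736 − 599) = 497/137 ≈ 3.63.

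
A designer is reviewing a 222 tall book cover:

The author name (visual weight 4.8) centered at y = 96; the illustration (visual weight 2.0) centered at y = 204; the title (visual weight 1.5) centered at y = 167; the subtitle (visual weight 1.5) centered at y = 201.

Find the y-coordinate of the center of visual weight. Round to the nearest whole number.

y ≈ 145

Total weight = 4.8 + 2.0 + 1.5 + 1.5 = 9.8.
y: (4.8·96 + 2.0·204 + 1.5·167 + 1.5·201) / 9.8 = 1420.8 / 9.8 ≈ 144.98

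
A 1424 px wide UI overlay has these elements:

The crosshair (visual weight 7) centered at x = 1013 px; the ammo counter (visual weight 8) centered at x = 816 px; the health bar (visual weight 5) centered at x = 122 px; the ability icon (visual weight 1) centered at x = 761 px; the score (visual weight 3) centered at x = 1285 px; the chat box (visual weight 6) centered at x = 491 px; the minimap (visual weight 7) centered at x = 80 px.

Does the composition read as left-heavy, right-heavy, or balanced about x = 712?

left-heavy

Weights sum to 7 + 8 + 5 + 1 + 3 + 6 + 7 = 37.
x: (7·1013 + 8·816 + 5·122 + 1·761 + 3·1285 + 6·491 + 7·80) / 37 = 22351 / 37 ≈ 604.08
604.1 vs midline 712 → left-heavy.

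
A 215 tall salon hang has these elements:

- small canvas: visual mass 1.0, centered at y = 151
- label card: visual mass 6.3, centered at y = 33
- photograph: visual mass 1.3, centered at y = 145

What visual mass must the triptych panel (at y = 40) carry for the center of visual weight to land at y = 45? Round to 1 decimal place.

w ≈ 32.1

Existing Σw = 8.6 (1.0 + 6.3 + 1.3); existing moment 1.0·151 + 6.3·33 + 1.3·145 = 547.4.
For the centroid to hit 45: (547.4 + w·40) / (8.6 + w) = 45.
Rearranging, w·(40 − 45) = 45·8.6 − 547.4 = -160.4, so w ≈ -160.4/-5 = 32.08.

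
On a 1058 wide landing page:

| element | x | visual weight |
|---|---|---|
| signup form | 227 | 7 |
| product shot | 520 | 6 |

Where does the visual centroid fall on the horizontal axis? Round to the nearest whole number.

Total weight = 7 + 6 = 13.
Σw·x = 7·227 + 6·520 = 4709, so x̄ = 4709/13 ≈ 362.23.

x ≈ 362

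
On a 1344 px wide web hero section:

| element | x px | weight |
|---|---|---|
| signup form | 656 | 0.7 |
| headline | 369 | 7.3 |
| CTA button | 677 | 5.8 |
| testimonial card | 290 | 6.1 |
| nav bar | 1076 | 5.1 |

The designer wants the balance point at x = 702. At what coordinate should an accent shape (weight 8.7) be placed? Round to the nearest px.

x ≈ 1071

New total weight: (0.7 + 7.3 + 5.8 + 6.1 + 5.1) + 8.7 = 33.7.
x: target moment 33.7×702 = 23657.4; current 0.7·656 + 7.3·369 + 5.8·677 + 6.1·290 + 5.1·1076 = 14336.1; the accent shape supplies 9321.3, so x = 9321.3/8.7 ≈ 1071.41.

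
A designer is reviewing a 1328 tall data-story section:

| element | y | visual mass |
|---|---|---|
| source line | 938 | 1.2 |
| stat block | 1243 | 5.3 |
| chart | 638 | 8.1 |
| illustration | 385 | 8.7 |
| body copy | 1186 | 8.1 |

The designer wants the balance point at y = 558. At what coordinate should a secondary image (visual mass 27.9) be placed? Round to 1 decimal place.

New total weight: (1.2 + 5.3 + 8.1 + 8.7 + 8.1) + 27.9 = 59.3.
Along y: (25837.4 + 27.9·y) / 59.3 = 558 (existing moment 1.2·938 + 5.3·1243 + 8.1·638 + 8.7·385 + 8.1·1186 = 25837.4) ⇒ y = (33089.4 − 25837.4) / 27.9 ≈ 259.93.

y ≈ 259.9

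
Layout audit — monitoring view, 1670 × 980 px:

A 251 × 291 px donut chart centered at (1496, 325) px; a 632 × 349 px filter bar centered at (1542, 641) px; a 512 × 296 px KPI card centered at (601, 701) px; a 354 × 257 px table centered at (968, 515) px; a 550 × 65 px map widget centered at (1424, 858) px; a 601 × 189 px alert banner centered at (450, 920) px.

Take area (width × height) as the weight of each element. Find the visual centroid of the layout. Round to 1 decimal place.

(1065.8, 661.4)

Areas: donut chart 251·291 = 73041, filter bar 632·349 = 220568, KPI card 512·296 = 151552, table 354·257 = 90978, map widget 550·65 = 35750, alert banner 601·189 = 113589. Total weight = 685478.
x: (73041·1496 + 220568·1542 + 151552·601 + 90978·968 + 35750·1424 + 113589·450) / 685478 = 730557698 / 685478 ≈ 1065.76
y: (73041·325 + 220568·641 + 151552·701 + 90978·515 + 35750·858 + 113589·920) / 685478 = 453389415 / 685478 ≈ 661.42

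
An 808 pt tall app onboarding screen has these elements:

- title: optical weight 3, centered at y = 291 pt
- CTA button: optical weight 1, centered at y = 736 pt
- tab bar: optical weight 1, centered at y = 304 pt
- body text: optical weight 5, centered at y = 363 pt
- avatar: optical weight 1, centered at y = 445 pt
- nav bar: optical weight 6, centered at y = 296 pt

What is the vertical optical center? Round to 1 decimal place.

y ≈ 349.9

Total weight = 3 + 1 + 1 + 5 + 1 + 6 = 17.
Σw·y = 5949; ȳ = 5949/17 ≈ 349.94.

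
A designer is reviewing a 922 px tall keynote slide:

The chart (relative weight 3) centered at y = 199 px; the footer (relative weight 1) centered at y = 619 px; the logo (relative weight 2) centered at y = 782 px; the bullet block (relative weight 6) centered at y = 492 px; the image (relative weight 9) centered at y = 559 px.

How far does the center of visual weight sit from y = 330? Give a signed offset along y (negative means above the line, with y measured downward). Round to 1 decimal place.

Σw = 3 + 1 + 2 + 6 + 9 = 21.
y-moment: 3·199 + 1·619 + 2·782 + 6·492 + 9·559 = 10763; centroid 10763/21 ≈ 512.52.
Offset from y = 330: 512.52 − 330 ≈ 182.52.

≈ 182.5 px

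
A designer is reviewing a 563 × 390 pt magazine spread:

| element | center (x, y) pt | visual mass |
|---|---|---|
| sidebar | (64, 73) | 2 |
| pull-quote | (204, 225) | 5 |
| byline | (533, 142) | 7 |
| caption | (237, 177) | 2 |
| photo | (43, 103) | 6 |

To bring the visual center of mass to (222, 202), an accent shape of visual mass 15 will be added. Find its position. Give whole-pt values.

New total weight: (2 + 5 + 7 + 2 + 6) + 15 = 37.
Along x: (5611 + 15·x) / 37 = 222 (existing moment 2·64 + 5·204 + 7·533 + 2·237 + 6·43 = 5611) ⇒ x = (8214 − 5611) / 15 ≈ 173.53.
Along y: (3237 + 15·y) / 37 = 202 (existing moment 2·73 + 5·225 + 7·142 + 2·177 + 6·103 = 3237) ⇒ y = (7474 − 3237) / 15 ≈ 282.47.

(174, 282)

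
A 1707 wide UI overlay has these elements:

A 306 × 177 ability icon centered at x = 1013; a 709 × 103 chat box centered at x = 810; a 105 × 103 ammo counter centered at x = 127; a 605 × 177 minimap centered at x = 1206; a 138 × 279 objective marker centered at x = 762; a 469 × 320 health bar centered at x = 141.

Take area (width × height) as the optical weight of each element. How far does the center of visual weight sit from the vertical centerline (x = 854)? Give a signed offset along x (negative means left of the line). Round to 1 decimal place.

≈ -173.7

Taking area as weight: ability icon 306·177 = 54162, chat box 709·103 = 73027, ammo counter 105·103 = 10815, minimap 605·177 = 107085, objective marker 138·279 = 38502, health bar 469·320 = 150080. Sum 433671.
Σw·x = 295035795; x̄ = 295035795/433671 ≈ 680.32.
Offset from x = 854: 680.32 − 854 ≈ -173.68.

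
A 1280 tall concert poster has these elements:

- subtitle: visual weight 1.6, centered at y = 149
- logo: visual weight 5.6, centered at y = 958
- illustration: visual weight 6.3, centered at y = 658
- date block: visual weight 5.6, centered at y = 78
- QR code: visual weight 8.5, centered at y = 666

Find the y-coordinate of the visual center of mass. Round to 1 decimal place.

y ≈ 574.1

Σw = 1.6 + 5.6 + 6.3 + 5.6 + 8.5 = 27.6.
y: (1.6·149 + 5.6·958 + 6.3·658 + 5.6·78 + 8.5·666) / 27.6 = 15846.4 / 27.6 ≈ 574.14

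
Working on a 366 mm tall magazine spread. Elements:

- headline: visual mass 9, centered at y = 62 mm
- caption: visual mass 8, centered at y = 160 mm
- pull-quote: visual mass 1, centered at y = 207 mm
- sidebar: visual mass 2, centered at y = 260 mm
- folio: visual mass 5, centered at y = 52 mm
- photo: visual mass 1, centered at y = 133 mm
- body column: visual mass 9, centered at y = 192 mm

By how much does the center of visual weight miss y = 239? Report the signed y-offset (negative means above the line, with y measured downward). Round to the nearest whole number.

Total weight = 9 + 8 + 1 + 2 + 5 + 1 + 9 = 35.
Σw·y = 9·62 + 8·160 + 1·207 + 2·260 + 5·52 + 1·133 + 9·192 = 4686, so ȳ = 4686/35 ≈ 133.89.
Difference: 133.89 − 239 ≈ -105.11.

≈ -105 mm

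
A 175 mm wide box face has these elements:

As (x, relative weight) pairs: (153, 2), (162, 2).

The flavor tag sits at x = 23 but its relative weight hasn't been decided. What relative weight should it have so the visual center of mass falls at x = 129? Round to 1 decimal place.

w ≈ 1.1

Fixed elements: Σw = 2 + 2 = 4, Σw·x = 2·153 + 2·162 = 630.
Balance at x = 129 requires (630 + w·23) / (4 + w) = 129.
Solving: w = (129·4 − 630) / (23 − 129) = -114 / -106 ≈ 1.08.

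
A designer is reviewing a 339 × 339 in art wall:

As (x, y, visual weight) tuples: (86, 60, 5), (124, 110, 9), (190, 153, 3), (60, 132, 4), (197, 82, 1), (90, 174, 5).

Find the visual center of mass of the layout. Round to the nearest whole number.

(111, 120)

Weights sum to 5 + 9 + 3 + 4 + 1 + 5 = 27.
x-moment: 5·86 + 9·124 + 3·190 + 4·60 + 1·197 + 5·90 = 3003; centroid 3003/27 ≈ 111.22.
y-moment: 5·60 + 9·110 + 3·153 + 4·132 + 1·82 + 5·174 = 3229; centroid 3229/27 ≈ 119.59.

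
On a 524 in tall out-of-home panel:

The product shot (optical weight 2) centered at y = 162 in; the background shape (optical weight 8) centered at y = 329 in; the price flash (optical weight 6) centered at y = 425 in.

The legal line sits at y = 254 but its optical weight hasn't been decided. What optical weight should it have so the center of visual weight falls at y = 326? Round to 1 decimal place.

Fixed elements: Σw = 2 + 8 + 6 = 16, Σw·y = 2·162 + 8·329 + 6·425 = 5506.
Set Σw·y/Σw = 326: (5506 + 254w) = 326·(16 + w).
So w = (326·16 − 5506)/(254 − 326) = -290/-72 ≈ 4.03.

w ≈ 4.0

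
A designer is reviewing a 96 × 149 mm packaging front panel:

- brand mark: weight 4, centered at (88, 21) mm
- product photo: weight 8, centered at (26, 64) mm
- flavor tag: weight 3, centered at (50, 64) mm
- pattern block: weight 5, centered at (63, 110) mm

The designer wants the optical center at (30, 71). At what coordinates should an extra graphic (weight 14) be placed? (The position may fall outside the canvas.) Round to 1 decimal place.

With the extra graphic, Σw becomes 4 + 8 + 3 + 5 + 14 = 34.
x: target moment 34×30 = 1020; current 4·88 + 8·26 + 3·50 + 5·63 = 1025; the extra graphic supplies -5, so x = -5/14 ≈ -0.36.
y: target moment 34×71 = 2414; current 4·21 + 8·64 + 3·64 + 5·110 = 1338; the extra graphic supplies 1076, so y = 1076/14 ≈ 76.86.

(-0.4, 76.9)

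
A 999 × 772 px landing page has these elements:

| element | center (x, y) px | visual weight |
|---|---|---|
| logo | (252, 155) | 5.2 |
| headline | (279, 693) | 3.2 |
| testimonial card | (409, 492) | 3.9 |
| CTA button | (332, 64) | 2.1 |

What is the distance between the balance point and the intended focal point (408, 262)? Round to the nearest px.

Total weight = 5.2 + 3.2 + 3.9 + 2.1 = 14.4.
Σw·x = 5.2·252 + 3.2·279 + 3.9·409 + 2.1·332 = 4495.5, so x̄ = 4495.5/14.4 ≈ 312.19.
Σw·y = 5.2·155 + 3.2·693 + 3.9·492 + 2.1·64 = 5076.8, so ȳ = 5076.8/14.4 ≈ 352.56.
From (408, 262): dx = -95.81, dy = 90.56, so the distance is √(dx²+dy²) ≈ 131.83.

≈ 132 px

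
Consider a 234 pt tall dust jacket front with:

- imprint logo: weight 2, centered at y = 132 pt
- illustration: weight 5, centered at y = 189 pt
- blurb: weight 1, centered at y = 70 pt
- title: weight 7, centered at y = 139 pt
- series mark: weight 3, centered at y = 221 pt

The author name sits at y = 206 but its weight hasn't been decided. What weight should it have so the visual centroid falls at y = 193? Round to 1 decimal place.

w ≈ 43.0

Fixed elements: Σw = 2 + 5 + 1 + 7 + 3 = 18, Σw·y = 2·132 + 5·189 + 1·70 + 7·139 + 3·221 = 2915.
Balance at y = 193 requires (2915 + w·206) / (18 + w) = 193.
Rearranging, w·(206 − 193) = 193·18 − 2915 = 559, so w ≈ 559/13 = 43.00.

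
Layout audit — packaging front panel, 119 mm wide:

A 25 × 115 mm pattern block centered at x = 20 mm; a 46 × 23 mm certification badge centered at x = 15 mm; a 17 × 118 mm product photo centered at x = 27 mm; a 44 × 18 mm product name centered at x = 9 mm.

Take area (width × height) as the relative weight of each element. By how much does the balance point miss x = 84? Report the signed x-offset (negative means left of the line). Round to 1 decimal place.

≈ -64.0 mm

Areas → weights: pattern block 25·115 = 2875, certification badge 46·23 = 1058, product photo 17·118 = 2006, product name 44·18 = 792; Σw = 6731.
x-moment: 2875·20 + 1058·15 + 2006·27 + 792·9 = 134660; centroid 134660/6731 ≈ 20.01.
Against x = 84, that's 20.01 − 84 = -63.99.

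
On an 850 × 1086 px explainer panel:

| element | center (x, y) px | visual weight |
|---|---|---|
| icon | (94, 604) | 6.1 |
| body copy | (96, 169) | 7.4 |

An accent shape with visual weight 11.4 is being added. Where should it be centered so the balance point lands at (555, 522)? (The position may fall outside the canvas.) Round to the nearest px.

(1100, 707)

New total weight: (6.1 + 7.4) + 11.4 = 24.9.
x: need Σw·x = 24.9·555 = 13819.5. Existing = 6.1·94 + 7.4·96 = 1283.8. Remainder 12535.7 / 11.4 ≈ 1099.62.
y: need Σw·y = 24.9·522 = 12997.8. Existing = 6.1·604 + 7.4·169 = 4935.0. Remainder 8062.8 / 11.4 ≈ 707.26.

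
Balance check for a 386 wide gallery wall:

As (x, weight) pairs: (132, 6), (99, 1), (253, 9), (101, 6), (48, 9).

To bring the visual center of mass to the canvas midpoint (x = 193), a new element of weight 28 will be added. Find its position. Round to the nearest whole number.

After adding the new element, total weight = 6 + 1 + 9 + 6 + 9 + 28 = 59.
Along x: (4206 + 28·x) / 59 = 193 (existing moment 6·132 + 1·99 + 9·253 + 6·101 + 9·48 = 4206) ⇒ x = (11387 − 4206) / 28 ≈ 256.46.

x ≈ 256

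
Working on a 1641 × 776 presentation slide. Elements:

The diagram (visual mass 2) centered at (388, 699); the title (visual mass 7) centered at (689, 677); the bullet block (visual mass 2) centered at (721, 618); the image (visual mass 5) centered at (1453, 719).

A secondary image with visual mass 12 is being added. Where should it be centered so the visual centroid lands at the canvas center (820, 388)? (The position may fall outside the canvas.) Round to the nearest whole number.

(721, -9)

With the secondary image, Σw becomes 2 + 7 + 2 + 5 + 12 = 28.
x: need Σw·x = 28·820 = 22960. Existing = 2·388 + 7·689 + 2·721 + 5·1453 = 14306. Remainder 8654 / 12 ≈ 721.17.
y: need Σw·y = 28·388 = 10864. Existing = 2·699 + 7·677 + 2·618 + 5·719 = 10968. Remainder -104 / 12 ≈ -8.67.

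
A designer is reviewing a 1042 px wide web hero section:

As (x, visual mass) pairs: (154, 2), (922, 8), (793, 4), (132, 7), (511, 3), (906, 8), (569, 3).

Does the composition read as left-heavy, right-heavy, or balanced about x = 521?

Σw = 2 + 8 + 4 + 7 + 3 + 8 + 3 = 35.
Σw·x = 22268; x̄ = 22268/35 ≈ 636.23.
636.2 lies right of the midline 521, so the layout is right-heavy.

right-heavy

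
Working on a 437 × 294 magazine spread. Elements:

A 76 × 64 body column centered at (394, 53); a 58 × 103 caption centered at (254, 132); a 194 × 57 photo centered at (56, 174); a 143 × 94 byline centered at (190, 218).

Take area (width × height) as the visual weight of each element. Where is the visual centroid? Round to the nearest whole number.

Areas → weights: body column 76·64 = 4864, caption 58·103 = 5974, photo 194·57 = 11058, byline 143·94 = 13442; Σw = 35338.
Σw·x = 4864·394 + 5974·254 + 11058·56 + 13442·190 = 6607040, so x̄ = 6607040/35338 ≈ 186.97.
Σw·y = 4864·53 + 5974·132 + 11058·174 + 13442·218 = 5900808, so ȳ = 5900808/35338 ≈ 166.98.

(187, 167)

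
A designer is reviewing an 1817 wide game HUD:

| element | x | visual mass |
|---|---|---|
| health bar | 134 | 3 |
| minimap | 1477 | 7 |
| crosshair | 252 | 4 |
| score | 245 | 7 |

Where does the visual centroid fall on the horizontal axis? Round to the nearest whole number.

x ≈ 641

Total weight = 3 + 7 + 4 + 7 = 21.
Σw·x = 3·134 + 7·1477 + 4·252 + 7·245 = 13464, so x̄ = 13464/21 ≈ 641.14.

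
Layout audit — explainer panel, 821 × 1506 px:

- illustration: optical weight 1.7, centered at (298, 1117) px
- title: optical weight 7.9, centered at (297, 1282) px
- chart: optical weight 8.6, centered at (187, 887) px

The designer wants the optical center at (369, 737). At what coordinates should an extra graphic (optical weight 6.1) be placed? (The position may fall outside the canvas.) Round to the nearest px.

(739, -286)

New total weight: (1.7 + 7.9 + 8.6) + 6.1 = 24.3.
Along x: (4461.1 + 6.1·x) / 24.3 = 369 (existing moment 1.7·298 + 7.9·297 + 8.6·187 = 4461.1) ⇒ x = (8966.7 − 4461.1) / 6.1 ≈ 738.62.
Along y: (19654.9 + 6.1·y) / 24.3 = 737 (existing moment 1.7·1117 + 7.9·1282 + 8.6·887 = 19654.9) ⇒ y = (17909.1 − 19654.9) / 6.1 ≈ -286.20.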